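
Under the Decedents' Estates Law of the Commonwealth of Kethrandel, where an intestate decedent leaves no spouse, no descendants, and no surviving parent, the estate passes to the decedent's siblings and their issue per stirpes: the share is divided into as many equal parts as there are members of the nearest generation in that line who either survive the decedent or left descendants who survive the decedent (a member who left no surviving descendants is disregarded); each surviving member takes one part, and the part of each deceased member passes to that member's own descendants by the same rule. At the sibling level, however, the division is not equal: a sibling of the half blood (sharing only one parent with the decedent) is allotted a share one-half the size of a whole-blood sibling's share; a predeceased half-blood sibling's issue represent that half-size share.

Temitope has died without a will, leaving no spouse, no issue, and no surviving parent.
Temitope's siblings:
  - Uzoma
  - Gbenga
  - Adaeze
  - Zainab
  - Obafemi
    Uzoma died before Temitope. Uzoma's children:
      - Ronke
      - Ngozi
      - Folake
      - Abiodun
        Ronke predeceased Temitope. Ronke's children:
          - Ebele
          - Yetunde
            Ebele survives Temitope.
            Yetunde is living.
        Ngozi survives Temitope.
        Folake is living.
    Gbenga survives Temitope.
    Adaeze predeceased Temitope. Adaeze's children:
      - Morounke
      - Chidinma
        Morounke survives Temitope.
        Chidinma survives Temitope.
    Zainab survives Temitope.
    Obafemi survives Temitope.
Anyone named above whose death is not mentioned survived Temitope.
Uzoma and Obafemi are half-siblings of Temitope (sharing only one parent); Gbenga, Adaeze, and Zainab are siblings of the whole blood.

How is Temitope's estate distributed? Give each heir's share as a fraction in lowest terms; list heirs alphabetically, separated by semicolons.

Abiodun 1/32; Chidinma 1/8; Ebele 1/64; Folake 1/32; Gbenga 1/4; Morounke 1/8; Ngozi 1/32; Obafemi 1/8; Yetunde 1/64; Zainab 1/4

No spouse, descendants, or parent survives, so the estate passes to Temitope's siblings per stirpes.
Half-blood siblings count for one-half the weight of whole-blood siblings at the initial division.
Dividing 1 in proportion to weights (total weight 4): Uzoma (weight 1/2) → 1/8; Gbenga (weight 1) → 1/4; Adaeze (weight 1) → 1/4; Zainab (weight 1) → 1/4; Obafemi (weight 1/2) → 1/8.
Uzoma predeceased; the 1/8 allotted to Uzoma's branch passes to Uzoma's issue by representation.
The 1/8 is divided into 4 equal shares of 1/32 among Ronke, Ngozi, Folake, Abiodun.
Ronke predeceased; the 1/32 allotted to Ronke's branch passes to Ronke's issue by representation.
The 1/32 is divided into 2 equal shares of 1/64 among Ebele, Yetunde.
Ebele is living and takes 1/64.
Yetunde is living and takes 1/64.
Ngozi is living and takes 1/32.
Folake is living and takes 1/32.
Abiodun is living and takes 1/32.
Gbenga is living and takes 1/4.
Adaeze predeceased; the 1/4 allotted to Adaeze's branch passes to Adaeze's issue by representation.
The 1/4 is divided into 2 equal shares of 1/8 among Morounke, Chidinma.
Morounke is living and takes 1/8.
Chidinma is living and takes 1/8.
Zainab is living and takes 1/4.
Obafemi is living and takes 1/8.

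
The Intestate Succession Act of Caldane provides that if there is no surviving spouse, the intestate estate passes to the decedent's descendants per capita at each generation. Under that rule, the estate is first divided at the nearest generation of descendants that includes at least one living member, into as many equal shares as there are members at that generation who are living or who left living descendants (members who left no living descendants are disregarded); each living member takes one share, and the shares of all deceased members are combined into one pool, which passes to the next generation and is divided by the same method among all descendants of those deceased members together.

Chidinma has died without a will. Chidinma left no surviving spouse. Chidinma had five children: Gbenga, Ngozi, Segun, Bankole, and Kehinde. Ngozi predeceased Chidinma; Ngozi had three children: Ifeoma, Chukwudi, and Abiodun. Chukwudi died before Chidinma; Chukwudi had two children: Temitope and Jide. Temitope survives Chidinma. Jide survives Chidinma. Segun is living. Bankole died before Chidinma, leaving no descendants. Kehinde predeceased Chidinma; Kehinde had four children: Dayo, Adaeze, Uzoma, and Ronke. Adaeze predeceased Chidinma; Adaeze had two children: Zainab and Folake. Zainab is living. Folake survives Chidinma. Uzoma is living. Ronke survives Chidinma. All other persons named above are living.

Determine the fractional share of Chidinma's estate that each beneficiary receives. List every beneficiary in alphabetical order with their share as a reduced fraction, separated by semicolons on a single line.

Abiodun 1/14; Dayo 1/14; Folake 1/28; Gbenga 1/4; Ifeoma 1/14; Jide 1/28; Ronke 1/14; Segun 1/4; Temitope 1/28; Uzoma 1/14; Zainab 1/28

There is no surviving spouse, so the entire estate passes to Chidinma's descendants per capita at each generation.
At generation 1 (Gbenga, Ngozi, Segun, Kehinde) there are 4 shares of (1)/4 = 1/4 each.
Living: Gbenga and Segun — each takes 1/4.
Deceased: Ngozi and Kehinde. Their combined 1/2 is pooled and carried to generation 2.
At generation 2 (Ifeoma, Chukwudi, Abiodun, Dayo, Adaeze, Uzoma, Ronke) there are 7 shares of (1/2)/7 = 1/14 each.
Living: Ifeoma, Abiodun, Dayo, Uzoma, and Ronke — each takes 1/14.
Deceased: Chukwudi and Adaeze. Their combined 1/7 is pooled and carried to generation 3.
At generation 3 (Temitope, Jide, Zainab, Folake) there are 4 shares of (1/7)/4 = 1/28 each.
Living: Temitope, Jide, Zainab, and Folake — each takes 1/28.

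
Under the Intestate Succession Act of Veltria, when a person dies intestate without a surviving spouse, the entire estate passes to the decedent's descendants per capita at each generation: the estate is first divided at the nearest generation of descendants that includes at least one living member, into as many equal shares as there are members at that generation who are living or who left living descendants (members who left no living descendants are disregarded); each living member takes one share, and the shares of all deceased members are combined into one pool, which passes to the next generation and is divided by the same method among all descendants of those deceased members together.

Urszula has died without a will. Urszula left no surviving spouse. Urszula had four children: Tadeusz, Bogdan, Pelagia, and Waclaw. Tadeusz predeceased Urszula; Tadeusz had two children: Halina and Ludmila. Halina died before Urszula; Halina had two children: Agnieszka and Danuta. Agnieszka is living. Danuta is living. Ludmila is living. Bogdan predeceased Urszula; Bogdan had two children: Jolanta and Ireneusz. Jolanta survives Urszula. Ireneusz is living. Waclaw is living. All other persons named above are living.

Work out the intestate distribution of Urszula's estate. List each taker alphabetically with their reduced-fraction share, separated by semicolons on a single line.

There is no surviving spouse, so the entire estate passes to Urszula's descendants per capita at each generation.
At generation 1 (Tadeusz, Bogdan, Pelagia, Waclaw) there are 4 shares of (1)/4 = 1/4 each.
Living: Pelagia and Waclaw — each takes 1/4.
Deceased: Tadeusz and Bogdan. Their combined 1/2 is pooled and carried to generation 2.
At generation 2 (Halina, Ludmila, Jolanta, Ireneusz) there are 4 shares of (1/2)/4 = 1/8 each.
Living: Ludmila, Jolanta, and Ireneusz — each takes 1/8.
Deceased: Halina. That 1/8 share is carried to generation 3.
At generation 3 (Agnieszka, Danuta) there are 2 shares of (1/8)/2 = 1/16 each.
Living: Agnieszka and Danuta — each takes 1/16.

Agnieszka 1/16; Danuta 1/16; Ireneusz 1/8; Jolanta 1/8; Ludmila 1/8; Pelagia 1/4; Waclaw 1/4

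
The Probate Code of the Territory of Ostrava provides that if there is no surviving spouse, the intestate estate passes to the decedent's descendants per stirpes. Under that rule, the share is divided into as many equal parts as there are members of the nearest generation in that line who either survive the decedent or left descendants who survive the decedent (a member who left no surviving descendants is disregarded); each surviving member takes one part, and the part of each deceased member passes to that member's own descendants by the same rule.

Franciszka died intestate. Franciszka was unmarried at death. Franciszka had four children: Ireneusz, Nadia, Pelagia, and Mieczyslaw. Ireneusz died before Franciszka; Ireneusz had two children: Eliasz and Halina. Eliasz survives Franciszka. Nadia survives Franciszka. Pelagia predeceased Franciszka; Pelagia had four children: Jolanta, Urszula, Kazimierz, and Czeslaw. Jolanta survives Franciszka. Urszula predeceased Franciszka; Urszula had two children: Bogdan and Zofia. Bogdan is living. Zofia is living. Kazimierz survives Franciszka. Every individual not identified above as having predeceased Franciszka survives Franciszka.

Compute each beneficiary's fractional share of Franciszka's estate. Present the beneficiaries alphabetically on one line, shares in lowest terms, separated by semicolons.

There is no surviving spouse, so the entire estate passes to Franciszka's descendants per stirpes.
The estate is divided into 4 equal shares of 1/4 among Ireneusz, Nadia, Pelagia, Mieczyslaw.
Ireneusz predeceased; the 1/4 allotted to Ireneusz's branch passes to Ireneusz's issue by representation.
The 1/4 is divided into 2 equal shares of 1/8 among Eliasz, Halina.
Eliasz is living and takes 1/8.
Halina is living and takes 1/8.
Nadia is living and takes 1/4.
Pelagia predeceased; the 1/4 allotted to Pelagia's branch passes to Pelagia's issue by representation.
The 1/4 is divided into 4 equal shares of 1/16 among Jolanta, Urszula, Kazimierz, Czeslaw.
Jolanta is living and takes 1/16.
Urszula predeceased; the 1/16 allotted to Urszula's branch passes to Urszula's issue by representation.
The 1/16 is divided into 2 equal shares of 1/32 among Bogdan, Zofia.
Bogdan is living and takes 1/32.
Zofia is living and takes 1/32.
Kazimierz is living and takes 1/16.
Czeslaw is living and takes 1/16.
Mieczyslaw is living and takes 1/4.

Bogdan 1/32; Czeslaw 1/16; Eliasz 1/8; Halina 1/8; Jolanta 1/16; Kazimierz 1/16; Mieczyslaw 1/4; Nadia 1/4; Zofia 1/32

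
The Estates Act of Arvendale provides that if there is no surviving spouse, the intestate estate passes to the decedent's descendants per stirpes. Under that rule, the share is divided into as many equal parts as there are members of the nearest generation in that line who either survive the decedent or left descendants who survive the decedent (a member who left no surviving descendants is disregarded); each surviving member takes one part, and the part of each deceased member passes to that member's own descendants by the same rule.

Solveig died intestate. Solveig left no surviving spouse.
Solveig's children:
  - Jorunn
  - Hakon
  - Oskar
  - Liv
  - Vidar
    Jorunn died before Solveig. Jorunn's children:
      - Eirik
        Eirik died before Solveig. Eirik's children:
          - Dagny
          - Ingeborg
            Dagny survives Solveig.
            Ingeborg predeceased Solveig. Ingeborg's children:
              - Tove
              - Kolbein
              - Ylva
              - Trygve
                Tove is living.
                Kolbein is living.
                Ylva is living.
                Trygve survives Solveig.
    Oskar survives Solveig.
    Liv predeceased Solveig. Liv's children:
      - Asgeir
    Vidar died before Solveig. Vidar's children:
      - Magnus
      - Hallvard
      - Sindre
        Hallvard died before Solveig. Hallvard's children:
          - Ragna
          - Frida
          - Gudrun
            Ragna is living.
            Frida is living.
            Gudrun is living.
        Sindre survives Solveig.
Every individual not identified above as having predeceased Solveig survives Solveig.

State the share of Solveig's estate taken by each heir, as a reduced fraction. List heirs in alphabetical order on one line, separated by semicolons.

Asgeir 1/5; Dagny 1/10; Frida 1/45; Gudrun 1/45; Hakon 1/5; Kolbein 1/40; Magnus 1/15; Oskar 1/5; Ragna 1/45; Sindre 1/15; Tove 1/40; Trygve 1/40; Ylva 1/40

There is no surviving spouse, so the entire estate passes to Solveig's descendants per stirpes.
The estate is divided into 5 equal shares of 1/5 among Jorunn, Hakon, Oskar, Liv, Vidar.
Jorunn predeceased; the 1/5 allotted to Jorunn's branch passes to Jorunn's issue by representation.
Eirik's line is the sole branch at this level, so the full 1/5 passes to Eirik's issue by representation.
The 1/5 is divided into 2 equal shares of 1/10 among Dagny, Ingeborg.
Dagny is living and takes 1/10.
Ingeborg predeceased; the 1/10 allotted to Ingeborg's branch passes to Ingeborg's issue by representation.
The 1/10 is divided into 4 equal shares of 1/40 among Tove, Kolbein, Ylva, Trygve.
Tove is living and takes 1/40.
Kolbein is living and takes 1/40.
Ylva is living and takes 1/40.
Trygve is living and takes 1/40.
Hakon is living and takes 1/5.
Oskar is living and takes 1/5.
Liv predeceased; the 1/5 allotted to Liv's branch passes to Liv's issue by representation.
Asgeir is the sole taker at this level and receives the full 1/5.
Vidar predeceased; the 1/5 allotted to Vidar's branch passes to Vidar's issue by representation.
The 1/5 is divided into 3 equal shares of 1/15 among Magnus, Hallvard, Sindre.
Magnus is living and takes 1/15.
Hallvard predeceased; the 1/15 allotted to Hallvard's branch passes to Hallvard's issue by representation.
The 1/15 is divided into 3 equal shares of 1/45 among Ragna, Frida, Gudrun.
Ragna is living and takes 1/45.
Frida is living and takes 1/45.
Gudrun is living and takes 1/45.
Sindre is living and takes 1/15.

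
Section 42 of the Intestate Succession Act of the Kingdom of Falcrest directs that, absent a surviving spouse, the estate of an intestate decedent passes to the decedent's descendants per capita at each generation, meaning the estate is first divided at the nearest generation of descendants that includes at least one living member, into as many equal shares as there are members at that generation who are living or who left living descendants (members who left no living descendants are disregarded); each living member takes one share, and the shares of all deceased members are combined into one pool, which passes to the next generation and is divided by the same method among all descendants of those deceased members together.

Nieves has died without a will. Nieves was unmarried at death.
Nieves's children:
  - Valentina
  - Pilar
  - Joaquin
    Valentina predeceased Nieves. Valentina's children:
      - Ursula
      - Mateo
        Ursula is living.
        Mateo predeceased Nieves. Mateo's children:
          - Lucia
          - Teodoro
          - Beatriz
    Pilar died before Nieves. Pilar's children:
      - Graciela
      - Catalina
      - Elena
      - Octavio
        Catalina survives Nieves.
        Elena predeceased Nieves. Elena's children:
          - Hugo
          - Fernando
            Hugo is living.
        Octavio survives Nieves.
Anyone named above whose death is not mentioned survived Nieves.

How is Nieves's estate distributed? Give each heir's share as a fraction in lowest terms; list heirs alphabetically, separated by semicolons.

There is no surviving spouse, so the entire estate passes to Nieves's descendants per capita at each generation.
At generation 1 (Valentina, Pilar, Joaquin) there are 3 shares of (1)/3 = 1/3 each.
Living: Joaquin — each takes 1/3.
Deceased: Valentina and Pilar. Their combined 2/3 is pooled and carried to generation 2.
At generation 2 (Ursula, Mateo, Graciela, Catalina, Elena, Octavio) there are 6 shares of (2/3)/6 = 1/9 each.
Living: Ursula, Graciela, Catalina, and Octavio — each takes 1/9.
Deceased: Mateo and Elena. Their combined 2/9 is pooled and carried to generation 3.
At generation 3 (Lucia, Teodoro, Beatriz, Hugo, Fernando) there are 5 shares of (2/9)/5 = 2/45 each.
Living: Lucia, Teodoro, Beatriz, Hugo, and Fernando — each takes 2/45.

Beatriz 2/45; Catalina 1/9; Fernando 2/45; Graciela 1/9; Hugo 2/45; Joaquin 1/3; Lucia 2/45; Octavio 1/9; Teodoro 2/45; Ursula 1/9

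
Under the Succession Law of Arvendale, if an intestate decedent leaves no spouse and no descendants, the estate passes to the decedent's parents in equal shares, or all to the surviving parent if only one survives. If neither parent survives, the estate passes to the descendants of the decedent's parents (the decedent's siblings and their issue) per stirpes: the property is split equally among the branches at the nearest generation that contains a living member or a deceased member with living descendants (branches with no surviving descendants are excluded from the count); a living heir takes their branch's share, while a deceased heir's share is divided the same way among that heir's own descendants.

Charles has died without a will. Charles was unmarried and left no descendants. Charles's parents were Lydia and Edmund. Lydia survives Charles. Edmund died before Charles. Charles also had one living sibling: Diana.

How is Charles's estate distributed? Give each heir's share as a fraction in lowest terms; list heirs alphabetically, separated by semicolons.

Only one parent, Lydia, survives, so Lydia takes the entire estate. The siblings take nothing because a surviving parent has priority.

Lydia 1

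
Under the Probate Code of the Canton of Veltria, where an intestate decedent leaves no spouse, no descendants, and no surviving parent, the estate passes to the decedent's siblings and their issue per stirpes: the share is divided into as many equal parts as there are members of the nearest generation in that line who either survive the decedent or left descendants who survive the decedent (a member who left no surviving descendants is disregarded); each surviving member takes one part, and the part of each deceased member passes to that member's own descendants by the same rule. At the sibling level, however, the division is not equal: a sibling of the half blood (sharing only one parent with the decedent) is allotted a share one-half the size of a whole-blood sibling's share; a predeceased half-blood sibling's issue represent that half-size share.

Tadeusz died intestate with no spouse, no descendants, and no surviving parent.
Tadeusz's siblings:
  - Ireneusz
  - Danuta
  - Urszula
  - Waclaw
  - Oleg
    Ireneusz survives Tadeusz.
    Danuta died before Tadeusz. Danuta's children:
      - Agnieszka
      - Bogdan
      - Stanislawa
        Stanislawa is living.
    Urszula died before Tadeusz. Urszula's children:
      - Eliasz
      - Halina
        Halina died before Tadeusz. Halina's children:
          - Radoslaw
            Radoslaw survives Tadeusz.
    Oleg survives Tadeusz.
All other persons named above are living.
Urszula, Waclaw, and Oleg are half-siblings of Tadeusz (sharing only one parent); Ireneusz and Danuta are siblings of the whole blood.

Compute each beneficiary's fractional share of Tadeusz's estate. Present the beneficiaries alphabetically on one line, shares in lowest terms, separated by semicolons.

No spouse, descendants, or parent survives, so the estate passes to Tadeusz's siblings per stirpes.
Half-blood siblings count for one-half the weight of whole-blood siblings at the initial division.
Dividing 1 in proportion to weights (total weight 7/2): Ireneusz (weight 1) → 2/7; Danuta (weight 1) → 2/7; Urszula (weight 1/2) → 1/7; Waclaw (weight 1/2) → 1/7; Oleg (weight 1/2) → 1/7.
Ireneusz is living and takes 2/7.
Danuta predeceased; the 2/7 allotted to Danuta's branch passes to Danuta's issue by representation.
The 2/7 is divided into 3 equal shares of 2/21 among Agnieszka, Bogdan, Stanislawa.
Agnieszka is living and takes 2/21.
Bogdan is living and takes 2/21.
Stanislawa is living and takes 2/21.
Urszula predeceased; the 1/7 allotted to Urszula's branch passes to Urszula's issue by representation.
The 1/7 is divided into 2 equal shares of 1/14 among Eliasz, Halina.
Eliasz is living and takes 1/14.
Halina predeceased; the 1/14 allotted to Halina's branch passes to Halina's issue by representation.
Radoslaw is the sole taker at this level and receives the full 1/14.
Waclaw is living and takes 1/7.
Oleg is living and takes 1/7.

Agnieszka 2/21; Bogdan 2/21; Eliasz 1/14; Ireneusz 2/7; Oleg 1/7; Radoslaw 1/14; Stanislawa 2/21; Waclaw 1/7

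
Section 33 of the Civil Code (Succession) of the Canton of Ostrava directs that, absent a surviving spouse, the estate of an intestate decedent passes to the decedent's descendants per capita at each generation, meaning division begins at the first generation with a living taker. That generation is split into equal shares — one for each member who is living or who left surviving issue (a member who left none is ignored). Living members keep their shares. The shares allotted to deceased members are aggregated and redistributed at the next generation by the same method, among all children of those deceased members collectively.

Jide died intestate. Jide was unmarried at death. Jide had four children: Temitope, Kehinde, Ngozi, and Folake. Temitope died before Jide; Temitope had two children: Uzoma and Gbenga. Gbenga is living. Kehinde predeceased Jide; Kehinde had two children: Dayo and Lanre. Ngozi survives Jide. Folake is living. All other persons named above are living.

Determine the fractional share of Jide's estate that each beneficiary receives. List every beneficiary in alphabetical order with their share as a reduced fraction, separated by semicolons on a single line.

Dayo 1/8; Folake 1/4; Gbenga 1/8; Lanre 1/8; Ngozi 1/4; Uzoma 1/8

There is no surviving spouse, so the entire estate passes to Jide's descendants per capita at each generation.
At generation 1 (Temitope, Kehinde, Ngozi, Folake) there are 4 shares of (1)/4 = 1/4 each.
Living: Ngozi and Folake — each takes 1/4.
Deceased: Temitope and Kehinde. Their combined 1/2 is pooled and carried to generation 2.
At generation 2 (Uzoma, Gbenga, Dayo, Lanre) there are 4 shares of (1/2)/4 = 1/8 each.
Living: Uzoma, Gbenga, Dayo, and Lanre — each takes 1/8.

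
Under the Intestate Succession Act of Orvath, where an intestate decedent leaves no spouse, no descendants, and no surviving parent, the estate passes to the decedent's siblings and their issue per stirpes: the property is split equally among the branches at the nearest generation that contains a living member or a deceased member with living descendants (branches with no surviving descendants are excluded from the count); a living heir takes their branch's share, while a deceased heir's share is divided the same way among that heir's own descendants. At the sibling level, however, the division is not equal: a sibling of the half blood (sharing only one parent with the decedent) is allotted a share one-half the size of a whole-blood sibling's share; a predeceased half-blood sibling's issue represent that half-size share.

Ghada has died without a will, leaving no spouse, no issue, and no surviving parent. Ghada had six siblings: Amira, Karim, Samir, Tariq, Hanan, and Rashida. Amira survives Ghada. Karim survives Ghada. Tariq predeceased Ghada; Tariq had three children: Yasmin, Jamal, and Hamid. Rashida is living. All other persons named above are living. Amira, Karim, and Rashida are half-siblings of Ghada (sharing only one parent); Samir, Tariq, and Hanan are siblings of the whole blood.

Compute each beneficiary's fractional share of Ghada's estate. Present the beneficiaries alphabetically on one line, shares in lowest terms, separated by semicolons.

No spouse, descendants, or parent survives, so the estate passes to Ghada's siblings per stirpes.
Half-blood siblings count for one-half the weight of whole-blood siblings at the initial division.
Dividing 1 in proportion to weights (total weight 9/2): Amira (weight 1/2) → 1/9; Karim (weight 1/2) → 1/9; Samir (weight 1) → 2/9; Tariq (weight 1) → 2/9; Hanan (weight 1) → 2/9; Rashida (weight 1/2) → 1/9.
Amira is living and takes 1/9.
Karim is living and takes 1/9.
Samir is living and takes 2/9.
Tariq predeceased; the 2/9 allotted to Tariq's branch passes to Tariq's issue by representation.
The 2/9 is divided into 3 equal shares of 2/27 among Yasmin, Jamal, Hamid.
Yasmin is living and takes 2/27.
Jamal is living and takes 2/27.
Hamid is living and takes 2/27.
Hanan is living and takes 2/9.
Rashida is living and takes 1/9.

Amira 1/9; Hamid 2/27; Hanan 2/9; Jamal 2/27; Karim 1/9; Rashida 1/9; Samir 2/9; Yasmin 2/27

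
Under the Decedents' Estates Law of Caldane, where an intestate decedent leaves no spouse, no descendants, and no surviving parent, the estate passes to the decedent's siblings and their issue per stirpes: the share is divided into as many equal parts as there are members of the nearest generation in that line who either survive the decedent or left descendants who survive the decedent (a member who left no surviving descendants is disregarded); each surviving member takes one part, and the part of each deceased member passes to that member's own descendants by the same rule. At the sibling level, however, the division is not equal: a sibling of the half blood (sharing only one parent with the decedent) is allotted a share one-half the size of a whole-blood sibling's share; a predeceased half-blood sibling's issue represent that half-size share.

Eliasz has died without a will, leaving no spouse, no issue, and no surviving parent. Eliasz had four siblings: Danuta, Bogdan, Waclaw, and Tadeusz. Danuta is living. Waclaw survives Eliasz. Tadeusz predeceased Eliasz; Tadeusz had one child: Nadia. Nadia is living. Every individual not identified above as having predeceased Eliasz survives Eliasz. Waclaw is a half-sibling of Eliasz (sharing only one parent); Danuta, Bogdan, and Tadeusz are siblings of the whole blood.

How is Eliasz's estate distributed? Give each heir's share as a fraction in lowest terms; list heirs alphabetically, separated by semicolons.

No spouse, descendants, or parent survives, so the estate passes to Eliasz's siblings per stirpes.
Half-blood siblings count for one-half the weight of whole-blood siblings at the initial division.
Dividing 1 in proportion to weights (total weight 7/2): Danuta (weight 1) → 2/7; Bogdan (weight 1) → 2/7; Waclaw (weight 1/2) → 1/7; Tadeusz (weight 1) → 2/7.
Danuta is living and takes 2/7.
Bogdan is living and takes 2/7.
Waclaw is living and takes 1/7.
Tadeusz predeceased; the 2/7 allotted to Tadeusz's branch passes to Tadeusz's issue by representation.
Nadia is the sole taker at this level and receives the full 2/7.

Bogdan 2/7; Danuta 2/7; Nadia 2/7; Waclaw 1/7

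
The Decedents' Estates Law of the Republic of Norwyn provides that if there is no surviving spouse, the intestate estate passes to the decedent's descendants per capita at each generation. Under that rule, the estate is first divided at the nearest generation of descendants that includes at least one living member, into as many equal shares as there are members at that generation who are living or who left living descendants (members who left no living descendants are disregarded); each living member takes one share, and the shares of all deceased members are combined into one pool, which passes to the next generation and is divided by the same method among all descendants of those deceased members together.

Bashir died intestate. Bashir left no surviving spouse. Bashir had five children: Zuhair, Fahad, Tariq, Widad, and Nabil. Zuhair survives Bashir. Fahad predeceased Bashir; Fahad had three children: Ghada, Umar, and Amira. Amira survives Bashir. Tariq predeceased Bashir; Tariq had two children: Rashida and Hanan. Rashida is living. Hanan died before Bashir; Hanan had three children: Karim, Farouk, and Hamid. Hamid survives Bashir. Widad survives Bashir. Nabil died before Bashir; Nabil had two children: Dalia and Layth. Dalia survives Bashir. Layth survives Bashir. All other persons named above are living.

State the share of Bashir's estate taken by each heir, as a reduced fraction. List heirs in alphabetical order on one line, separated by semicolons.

There is no surviving spouse, so the entire estate passes to Bashir's descendants per capita at each generation.
At generation 1 (Zuhair, Fahad, Tariq, Widad, Nabil) there are 5 shares of (1)/5 = 1/5 each.
Living: Zuhair and Widad — each takes 1/5.
Deceased: Fahad, Tariq, and Nabil. Their combined 3/5 is pooled and carried to generation 2.
At generation 2 (Ghada, Umar, Amira, Rashida, Hanan, Dalia, Layth) there are 7 shares of (3/5)/7 = 3/35 each.
Living: Ghada, Umar, Amira, Rashida, Dalia, and Layth — each takes 3/35.
Deceased: Hanan. That 3/35 share is carried to generation 3.
At generation 3 (Karim, Farouk, Hamid) there are 3 shares of (3/35)/3 = 1/35 each.
Living: Karim, Farouk, and Hamid — each takes 1/35.

Amira 3/35; Dalia 3/35; Farouk 1/35; Ghada 3/35; Hamid 1/35; Karim 1/35; Layth 3/35; Rashida 3/35; Umar 3/35; Widad 1/5; Zuhair 1/5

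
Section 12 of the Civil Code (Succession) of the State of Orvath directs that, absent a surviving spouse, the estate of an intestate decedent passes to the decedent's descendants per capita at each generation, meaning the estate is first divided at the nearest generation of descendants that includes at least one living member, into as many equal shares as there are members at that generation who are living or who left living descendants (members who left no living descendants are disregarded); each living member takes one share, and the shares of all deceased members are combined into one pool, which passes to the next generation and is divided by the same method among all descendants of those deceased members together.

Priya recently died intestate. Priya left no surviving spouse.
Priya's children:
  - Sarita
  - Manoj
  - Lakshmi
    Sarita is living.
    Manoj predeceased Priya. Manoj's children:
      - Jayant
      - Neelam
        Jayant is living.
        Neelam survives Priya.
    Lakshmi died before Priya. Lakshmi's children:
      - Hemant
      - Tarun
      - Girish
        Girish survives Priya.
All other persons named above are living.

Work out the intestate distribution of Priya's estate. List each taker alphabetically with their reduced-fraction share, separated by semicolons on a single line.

There is no surviving spouse, so the entire estate passes to Priya's descendants per capita at each generation.
At generation 1 (Sarita, Manoj, Lakshmi) there are 3 shares of (1)/3 = 1/3 each.
Living: Sarita — each takes 1/3.
Deceased: Manoj and Lakshmi. Their combined 2/3 is pooled and carried to generation 2.
At generation 2 (Jayant, Neelam, Hemant, Tarun, Girish) there are 5 shares of (2/3)/5 = 2/15 each.
Living: Jayant, Neelam, Hemant, Tarun, and Girish — each takes 2/15.

Girish 2/15; Hemant 2/15; Jayant 2/15; Neelam 2/15; Sarita 1/3; Tarun 2/15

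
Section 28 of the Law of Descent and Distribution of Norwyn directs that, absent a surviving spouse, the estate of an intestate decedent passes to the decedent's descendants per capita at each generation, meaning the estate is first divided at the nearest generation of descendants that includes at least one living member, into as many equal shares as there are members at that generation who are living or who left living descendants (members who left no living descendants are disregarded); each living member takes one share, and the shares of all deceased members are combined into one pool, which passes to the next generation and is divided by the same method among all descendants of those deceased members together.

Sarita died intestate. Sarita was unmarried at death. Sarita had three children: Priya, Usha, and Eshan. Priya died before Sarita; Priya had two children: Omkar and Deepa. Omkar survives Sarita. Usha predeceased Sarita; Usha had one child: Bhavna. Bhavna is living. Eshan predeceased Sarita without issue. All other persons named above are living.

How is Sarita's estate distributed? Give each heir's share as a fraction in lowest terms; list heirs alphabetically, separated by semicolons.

Bhavna 1/3; Deepa 1/3; Omkar 1/3

There is no surviving spouse, so the entire estate passes to Sarita's descendants per capita at each generation.
No one at generation 1 (Priya, Usha) is living; moving to the next generation.
At generation 2 (Omkar, Deepa, Bhavna) there are 3 shares of (1)/3 = 1/3 each.
Living: Omkar, Deepa, and Bhavna — each takes 1/3.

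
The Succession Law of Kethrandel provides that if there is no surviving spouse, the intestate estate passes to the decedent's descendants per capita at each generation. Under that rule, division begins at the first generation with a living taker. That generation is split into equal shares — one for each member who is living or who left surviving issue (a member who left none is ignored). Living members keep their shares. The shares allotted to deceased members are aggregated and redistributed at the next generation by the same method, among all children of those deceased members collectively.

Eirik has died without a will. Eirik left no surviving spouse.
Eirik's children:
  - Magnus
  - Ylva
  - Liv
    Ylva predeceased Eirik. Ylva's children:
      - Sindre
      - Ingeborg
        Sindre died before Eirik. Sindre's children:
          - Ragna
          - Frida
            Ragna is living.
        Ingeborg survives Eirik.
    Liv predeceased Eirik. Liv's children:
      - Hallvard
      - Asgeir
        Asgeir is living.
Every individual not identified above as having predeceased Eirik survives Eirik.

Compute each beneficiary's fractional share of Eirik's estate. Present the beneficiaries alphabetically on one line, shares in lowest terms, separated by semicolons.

There is no surviving spouse, so the entire estate passes to Eirik's descendants per capita at each generation.
At generation 1 (Magnus, Ylva, Liv) there are 3 shares of (1)/3 = 1/3 each.
Living: Magnus — each takes 1/3.
Deceased: Ylva and Liv. Their combined 2/3 is pooled and carried to generation 2.
At generation 2 (Sindre, Ingeborg, Hallvard, Asgeir) there are 4 shares of (2/3)/4 = 1/6 each.
Living: Ingeborg, Hallvard, and Asgeir — each takes 1/6.
Deceased: Sindre. That 1/6 share is carried to generation 3.
At generation 3 (Ragna, Frida) there are 2 shares of (1/6)/2 = 1/12 each.
Living: Ragna and Frida — each takes 1/12.

Asgeir 1/6; Frida 1/12; Hallvard 1/6; Ingeborg 1/6; Magnus 1/3; Ragna 1/12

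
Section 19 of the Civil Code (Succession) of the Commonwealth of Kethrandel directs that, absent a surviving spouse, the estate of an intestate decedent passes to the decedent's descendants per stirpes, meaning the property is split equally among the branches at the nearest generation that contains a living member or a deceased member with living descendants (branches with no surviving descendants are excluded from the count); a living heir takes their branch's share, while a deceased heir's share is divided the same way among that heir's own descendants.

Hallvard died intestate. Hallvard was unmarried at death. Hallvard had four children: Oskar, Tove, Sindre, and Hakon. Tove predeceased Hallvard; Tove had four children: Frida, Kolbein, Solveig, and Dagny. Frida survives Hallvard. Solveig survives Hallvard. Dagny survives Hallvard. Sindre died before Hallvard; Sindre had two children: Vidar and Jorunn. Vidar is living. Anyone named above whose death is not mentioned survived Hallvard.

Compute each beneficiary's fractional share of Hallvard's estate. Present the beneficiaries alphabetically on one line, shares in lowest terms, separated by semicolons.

There is no surviving spouse, so the entire estate passes to Hallvard's descendants per stirpes.
The estate is divided into 4 equal shares of 1/4 among Oskar, Tove, Sindre, Hakon.
Oskar is living and takes 1/4.
Tove predeceased; the 1/4 allotted to Tove's branch passes to Tove's issue by representation.
The 1/4 is divided into 4 equal shares of 1/16 among Frida, Kolbein, Solveig, Dagny.
Frida is living and takes 1/16.
Kolbein is living and takes 1/16.
Solveig is living and takes 1/16.
Dagny is living and takes 1/16.
Sindre predeceased; the 1/4 allotted to Sindre's branch passes to Sindre's issue by representation.
The 1/4 is divided into 2 equal shares of 1/8 among Vidar, Jorunn.
Vidar is living and takes 1/8.
Jorunn is living and takes 1/8.
Hakon is living and takes 1/4.

Dagny 1/16; Frida 1/16; Hakon 1/4; Jorunn 1/8; Kolbein 1/16; Oskar 1/4; Solveig 1/16; Vidar 1/8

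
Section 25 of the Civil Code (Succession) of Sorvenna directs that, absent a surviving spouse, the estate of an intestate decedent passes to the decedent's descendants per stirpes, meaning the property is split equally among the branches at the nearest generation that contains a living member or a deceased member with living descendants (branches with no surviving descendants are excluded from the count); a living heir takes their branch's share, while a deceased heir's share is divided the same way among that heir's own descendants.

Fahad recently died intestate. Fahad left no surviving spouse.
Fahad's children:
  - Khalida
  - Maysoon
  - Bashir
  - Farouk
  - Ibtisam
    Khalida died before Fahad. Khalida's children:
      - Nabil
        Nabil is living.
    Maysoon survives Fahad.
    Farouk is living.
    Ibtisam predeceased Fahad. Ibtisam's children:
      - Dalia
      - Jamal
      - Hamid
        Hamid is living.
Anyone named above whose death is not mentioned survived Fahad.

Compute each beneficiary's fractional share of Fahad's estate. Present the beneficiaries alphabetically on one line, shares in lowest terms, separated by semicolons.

There is no surviving spouse, so the entire estate passes to Fahad's descendants per stirpes.
The estate is divided into 5 equal shares of 1/5 among Khalida, Maysoon, Bashir, Farouk, Ibtisam.
Khalida predeceased; the 1/5 allotted to Khalida's branch passes to Khalida's issue by representation.
Nabil is the sole taker at this level and receives the full 1/5.
Maysoon is living and takes 1/5.
Bashir is living and takes 1/5.
Farouk is living and takes 1/5.
Ibtisam predeceased; the 1/5 allotted to Ibtisam's branch passes to Ibtisam's issue by representation.
The 1/5 is divided into 3 equal shares of 1/15 among Dalia, Jamal, Hamid.
Dalia is living and takes 1/15.
Jamal is living and takes 1/15.
Hamid is living and takes 1/15.

Bashir 1/5; Dalia 1/15; Farouk 1/5; Hamid 1/15; Jamal 1/15; Maysoon 1/5; Nabil 1/5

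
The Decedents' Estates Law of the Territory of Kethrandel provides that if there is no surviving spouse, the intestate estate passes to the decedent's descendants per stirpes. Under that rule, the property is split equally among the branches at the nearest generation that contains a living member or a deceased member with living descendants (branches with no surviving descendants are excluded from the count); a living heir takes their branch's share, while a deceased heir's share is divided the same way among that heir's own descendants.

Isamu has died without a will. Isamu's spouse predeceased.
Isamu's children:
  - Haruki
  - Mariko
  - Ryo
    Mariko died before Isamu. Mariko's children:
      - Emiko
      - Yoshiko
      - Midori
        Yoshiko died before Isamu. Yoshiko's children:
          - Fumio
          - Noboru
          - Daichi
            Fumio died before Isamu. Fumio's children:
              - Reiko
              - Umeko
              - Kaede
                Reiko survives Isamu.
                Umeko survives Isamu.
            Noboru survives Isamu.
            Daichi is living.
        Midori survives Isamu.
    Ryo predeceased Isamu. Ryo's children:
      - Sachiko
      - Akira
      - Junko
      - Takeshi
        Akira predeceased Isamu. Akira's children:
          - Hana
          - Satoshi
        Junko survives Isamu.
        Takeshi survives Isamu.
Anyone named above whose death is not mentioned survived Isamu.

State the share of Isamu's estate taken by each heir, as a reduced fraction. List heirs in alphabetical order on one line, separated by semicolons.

Daichi 1/27; Emiko 1/9; Hana 1/24; Haruki 1/3; Junko 1/12; Kaede 1/81; Midori 1/9; Noboru 1/27; Reiko 1/81; Sachiko 1/12; Satoshi 1/24; Takeshi 1/12; Umeko 1/81

There is no surviving spouse, so the entire estate passes to Isamu's descendants per stirpes.
The estate is divided into 3 equal shares of 1/3 among Haruki, Mariko, Ryo.
Haruki is living and takes 1/3.
Mariko predeceased; the 1/3 allotted to Mariko's branch passes to Mariko's issue by representation.
The 1/3 is divided into 3 equal shares of 1/9 among Emiko, Yoshiko, Midori.
Emiko is living and takes 1/9.
Yoshiko predeceased; the 1/9 allotted to Yoshiko's branch passes to Yoshiko's issue by representation.
The 1/9 is divided into 3 equal shares of 1/27 among Fumio, Noboru, Daichi.
Fumio predeceased; the 1/27 allotted to Fumio's branch passes to Fumio's issue by representation.
The 1/27 is divided into 3 equal shares of 1/81 among Reiko, Umeko, Kaede.
Reiko is living and takes 1/81.
Umeko is living and takes 1/81.
Kaede is living and takes 1/81.
Noboru is living and takes 1/27.
Daichi is living and takes 1/27.
Midori is living and takes 1/9.
Ryo predeceased; the 1/3 allotted to Ryo's branch passes to Ryo's issue by representation.
The 1/3 is divided into 4 equal shares of 1/12 among Sachiko, Akira, Junko, Takeshi.
Sachiko is living and takes 1/12.
Akira predeceased; the 1/12 allotted to Akira's branch passes to Akira's issue by representation.
The 1/12 is divided into 2 equal shares of 1/24 among Hana, Satoshi.
Hana is living and takes 1/24.
Satoshi is living and takes 1/24.
Junko is living and takes 1/12.
Takeshi is living and takes 1/12.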